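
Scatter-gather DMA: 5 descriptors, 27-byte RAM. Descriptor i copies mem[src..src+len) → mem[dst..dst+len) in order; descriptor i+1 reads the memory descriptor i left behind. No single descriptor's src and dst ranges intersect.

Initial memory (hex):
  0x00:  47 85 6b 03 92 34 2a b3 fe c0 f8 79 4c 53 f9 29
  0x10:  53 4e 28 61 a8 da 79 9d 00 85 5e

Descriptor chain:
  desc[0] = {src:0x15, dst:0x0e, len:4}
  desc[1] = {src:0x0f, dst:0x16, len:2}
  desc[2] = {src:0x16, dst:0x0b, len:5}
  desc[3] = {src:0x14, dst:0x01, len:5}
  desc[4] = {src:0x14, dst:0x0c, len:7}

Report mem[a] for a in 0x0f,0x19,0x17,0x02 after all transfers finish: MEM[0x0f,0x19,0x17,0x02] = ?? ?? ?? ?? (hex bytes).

MEM[0x0f,0x19,0x17,0x02] = 9d 85 9d da

D0: mem[0x0e..0x11] <- [da 79 9d 00]
D1: mem[0x16..0x17] <- [79 9d]
D2: mem[0x0b..0x0f] <- [79 9d 00 85 5e]
D3: mem[0x01..0x05] <- [a8 da 79 9d 00]
D4: mem[0x0c..0x12] <- [a8 da 79 9d 00 85 5e]
query mem[0x0f]=0x9d, mem[0x19]=0x85, mem[0x17]=0x9d, mem[0x02]=0xda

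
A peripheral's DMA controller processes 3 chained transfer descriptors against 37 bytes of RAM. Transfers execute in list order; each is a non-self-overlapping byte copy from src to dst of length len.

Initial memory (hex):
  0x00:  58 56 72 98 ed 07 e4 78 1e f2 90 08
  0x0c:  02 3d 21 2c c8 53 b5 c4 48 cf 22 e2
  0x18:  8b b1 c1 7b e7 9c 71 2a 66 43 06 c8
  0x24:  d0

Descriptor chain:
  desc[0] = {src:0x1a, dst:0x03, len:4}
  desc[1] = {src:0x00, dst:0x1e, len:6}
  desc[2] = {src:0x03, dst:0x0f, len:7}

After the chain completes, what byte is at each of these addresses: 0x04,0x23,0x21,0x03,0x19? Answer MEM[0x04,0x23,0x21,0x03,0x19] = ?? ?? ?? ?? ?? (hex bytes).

MEM[0x04,0x23,0x21,0x03,0x19] = 7b e7 c1 c1 b1

  after D0: wrote 4B at 0x03 = c17be79c
  after D1: wrote 6B at 0x1e = 585672c17be7
  after D2: wrote 7B at 0x0f = c17be79c781ef2
query mem[0x04]=0x7b, mem[0x23]=0xe7, mem[0x21]=0xc1, mem[0x03]=0xc1, mem[0x19]=0xb1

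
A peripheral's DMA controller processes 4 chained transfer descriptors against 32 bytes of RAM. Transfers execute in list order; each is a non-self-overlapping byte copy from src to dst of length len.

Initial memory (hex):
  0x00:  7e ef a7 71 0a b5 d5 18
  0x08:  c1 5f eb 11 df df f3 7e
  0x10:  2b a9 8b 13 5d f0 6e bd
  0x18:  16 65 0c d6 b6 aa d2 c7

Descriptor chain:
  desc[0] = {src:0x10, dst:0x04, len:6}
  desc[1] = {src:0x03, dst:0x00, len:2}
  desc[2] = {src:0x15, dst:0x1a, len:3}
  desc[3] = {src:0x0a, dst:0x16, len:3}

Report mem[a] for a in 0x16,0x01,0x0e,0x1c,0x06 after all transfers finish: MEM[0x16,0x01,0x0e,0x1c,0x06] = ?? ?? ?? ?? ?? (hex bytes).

MEM[0x16,0x01,0x0e,0x1c,0x06] = eb 2b f3 bd 8b

  after D0: wrote 6B at 0x04 = 2ba98b135df0
  after D1: wrote 2B at 0x00 = 712b
  after D2: wrote 3B at 0x1a = f06ebd
  after D3: wrote 3B at 0x16 = eb11df
query mem[0x16]=0xeb, mem[0x01]=0x2b, mem[0x0e]=0xf3, mem[0x1c]=0xbd, mem[0x06]=0x8b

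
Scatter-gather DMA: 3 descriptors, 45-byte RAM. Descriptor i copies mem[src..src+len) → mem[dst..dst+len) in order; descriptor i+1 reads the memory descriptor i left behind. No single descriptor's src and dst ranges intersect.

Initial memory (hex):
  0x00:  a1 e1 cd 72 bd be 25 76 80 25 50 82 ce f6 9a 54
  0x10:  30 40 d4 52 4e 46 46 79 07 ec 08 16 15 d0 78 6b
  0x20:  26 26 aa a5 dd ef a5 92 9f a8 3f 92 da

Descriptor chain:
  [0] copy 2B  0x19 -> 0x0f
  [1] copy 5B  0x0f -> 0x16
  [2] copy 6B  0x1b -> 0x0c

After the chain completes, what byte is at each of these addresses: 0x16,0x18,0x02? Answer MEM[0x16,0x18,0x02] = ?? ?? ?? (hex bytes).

MEM[0x16,0x18,0x02] = ec 40 cd

[0] 0x19->0x0f len=2 : ec 08
[1] 0x0f->0x16 len=5 : ec 08 40 d4 52
[2] 0x1b->0x0c len=6 : 16 15 d0 78 6b 26
query mem[0x16]=0xec, mem[0x18]=0x40, mem[0x02]=0xcd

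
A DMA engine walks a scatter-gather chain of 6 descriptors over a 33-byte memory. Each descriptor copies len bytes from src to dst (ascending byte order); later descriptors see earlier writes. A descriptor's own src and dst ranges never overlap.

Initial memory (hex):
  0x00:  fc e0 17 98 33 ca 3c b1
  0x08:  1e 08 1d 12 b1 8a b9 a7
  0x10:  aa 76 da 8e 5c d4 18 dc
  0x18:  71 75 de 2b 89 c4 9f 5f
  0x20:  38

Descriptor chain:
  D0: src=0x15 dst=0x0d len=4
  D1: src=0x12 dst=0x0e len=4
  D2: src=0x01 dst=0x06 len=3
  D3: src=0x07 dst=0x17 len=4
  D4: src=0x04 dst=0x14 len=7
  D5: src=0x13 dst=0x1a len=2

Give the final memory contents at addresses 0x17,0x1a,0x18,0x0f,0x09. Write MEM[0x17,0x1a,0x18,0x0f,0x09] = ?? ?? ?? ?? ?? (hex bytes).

[0] 0x15->0x0d len=4 : d4 18 dc 71
[1] 0x12->0x0e len=4 : da 8e 5c d4
[2] 0x01->0x06 len=3 : e0 17 98
[3] 0x07->0x17 len=4 : 17 98 08 1d
[4] 0x04->0x14 len=7 : 33 ca e0 17 98 08 1d
[5] 0x13->0x1a len=2 : 8e 33
query mem[0x17]=0x17, mem[0x1a]=0x8e, mem[0x18]=0x98, mem[0x0f]=0x8e, mem[0x09]=0x08

MEM[0x17,0x1a,0x18,0x0f,0x09] = 17 8e 98 8e 08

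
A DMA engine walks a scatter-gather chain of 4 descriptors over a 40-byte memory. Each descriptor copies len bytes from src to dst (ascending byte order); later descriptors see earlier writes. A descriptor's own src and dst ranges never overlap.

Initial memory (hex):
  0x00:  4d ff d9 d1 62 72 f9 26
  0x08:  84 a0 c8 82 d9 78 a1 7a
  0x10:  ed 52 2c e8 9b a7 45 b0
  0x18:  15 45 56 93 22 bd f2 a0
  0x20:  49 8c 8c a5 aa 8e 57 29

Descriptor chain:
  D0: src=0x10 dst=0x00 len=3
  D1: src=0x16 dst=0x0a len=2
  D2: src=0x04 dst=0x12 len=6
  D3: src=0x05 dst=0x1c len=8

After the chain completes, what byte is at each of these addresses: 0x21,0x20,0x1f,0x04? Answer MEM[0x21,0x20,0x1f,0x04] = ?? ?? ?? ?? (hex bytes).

MEM[0x21,0x20,0x1f,0x04] = 45 a0 84 62

  after D0: wrote 3B at 0x00 = ed522c
  after D1: wrote 2B at 0x0a = 45b0
  after D2: wrote 6B at 0x12 = 6272f92684a0
  after D3: wrote 8B at 0x1c = 72f92684a045b0d9
query mem[0x21]=0x45, mem[0x20]=0xa0, mem[0x1f]=0x84, mem[0x04]=0x62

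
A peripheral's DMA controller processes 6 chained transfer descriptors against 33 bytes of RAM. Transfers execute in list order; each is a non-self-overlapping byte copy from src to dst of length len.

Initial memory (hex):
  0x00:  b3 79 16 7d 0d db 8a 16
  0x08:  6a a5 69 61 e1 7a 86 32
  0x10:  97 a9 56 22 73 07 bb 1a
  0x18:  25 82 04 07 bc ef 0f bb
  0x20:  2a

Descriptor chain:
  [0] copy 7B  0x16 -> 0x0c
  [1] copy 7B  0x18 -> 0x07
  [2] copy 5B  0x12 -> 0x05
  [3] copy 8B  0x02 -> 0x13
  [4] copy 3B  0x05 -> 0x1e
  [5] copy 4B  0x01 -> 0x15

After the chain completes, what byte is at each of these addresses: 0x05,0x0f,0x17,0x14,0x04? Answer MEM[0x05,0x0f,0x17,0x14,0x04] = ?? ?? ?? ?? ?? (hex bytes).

  after D0: wrote 7B at 0x0c = bb1a25820407bc
  after D1: wrote 7B at 0x07 = 25820407bcef0f
  after D2: wrote 5B at 0x05 = bc227307bb
  after D3: wrote 8B at 0x13 = 167d0dbc227307bb
  after D4: wrote 3B at 0x1e = bc2273
  after D5: wrote 4B at 0x15 = 79167d0d
query mem[0x05]=0xbc, mem[0x0f]=0x82, mem[0x17]=0x7d, mem[0x14]=0x7d, mem[0x04]=0x0d

MEM[0x05,0x0f,0x17,0x14,0x04] = bc 82 7d 7d 0d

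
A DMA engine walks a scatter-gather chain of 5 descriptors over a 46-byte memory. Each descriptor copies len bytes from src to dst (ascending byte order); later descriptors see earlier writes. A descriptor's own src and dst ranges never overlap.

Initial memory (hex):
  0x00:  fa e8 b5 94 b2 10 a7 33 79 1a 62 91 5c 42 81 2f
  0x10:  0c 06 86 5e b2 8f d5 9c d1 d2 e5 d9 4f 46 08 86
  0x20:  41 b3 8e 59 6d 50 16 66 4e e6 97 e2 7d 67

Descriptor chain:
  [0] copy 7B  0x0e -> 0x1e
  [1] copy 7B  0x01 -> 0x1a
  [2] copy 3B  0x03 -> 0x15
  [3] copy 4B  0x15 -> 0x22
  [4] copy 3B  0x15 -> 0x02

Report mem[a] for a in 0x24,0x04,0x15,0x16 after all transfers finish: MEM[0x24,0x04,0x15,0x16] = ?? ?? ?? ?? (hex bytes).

MEM[0x24,0x04,0x15,0x16] = 10 10 94 b2

[0] 0x0e->0x1e len=7 : 81 2f 0c 06 86 5e b2
[1] 0x01->0x1a len=7 : e8 b5 94 b2 10 a7 33
[2] 0x03->0x15 len=3 : 94 b2 10
[3] 0x15->0x22 len=4 : 94 b2 10 d1
[4] 0x15->0x02 len=3 : 94 b2 10
query mem[0x24]=0x10, mem[0x04]=0x10, mem[0x15]=0x94, mem[0x16]=0xb2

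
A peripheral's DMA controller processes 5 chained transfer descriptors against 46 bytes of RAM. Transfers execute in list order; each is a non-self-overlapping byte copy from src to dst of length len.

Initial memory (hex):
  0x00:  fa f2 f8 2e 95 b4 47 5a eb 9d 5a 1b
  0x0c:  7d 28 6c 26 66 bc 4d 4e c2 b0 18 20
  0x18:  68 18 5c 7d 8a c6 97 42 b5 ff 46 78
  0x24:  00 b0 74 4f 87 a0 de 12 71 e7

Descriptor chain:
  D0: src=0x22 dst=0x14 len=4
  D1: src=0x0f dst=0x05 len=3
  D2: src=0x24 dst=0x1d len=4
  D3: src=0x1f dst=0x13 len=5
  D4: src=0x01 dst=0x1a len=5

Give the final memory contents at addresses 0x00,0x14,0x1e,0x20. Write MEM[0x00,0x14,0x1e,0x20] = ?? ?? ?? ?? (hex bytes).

MEM[0x00,0x14,0x1e,0x20] = fa 4f 26 4f

D0: mem[0x14..0x17] <- [46 78 00 b0]
D1: mem[0x05..0x07] <- [26 66 bc]
D2: mem[0x1d..0x20] <- [00 b0 74 4f]
D3: mem[0x13..0x17] <- [74 4f ff 46 78]
D4: mem[0x1a..0x1e] <- [f2 f8 2e 95 26]
query mem[0x00]=0xfa, mem[0x14]=0x4f, mem[0x1e]=0x26, mem[0x20]=0x4f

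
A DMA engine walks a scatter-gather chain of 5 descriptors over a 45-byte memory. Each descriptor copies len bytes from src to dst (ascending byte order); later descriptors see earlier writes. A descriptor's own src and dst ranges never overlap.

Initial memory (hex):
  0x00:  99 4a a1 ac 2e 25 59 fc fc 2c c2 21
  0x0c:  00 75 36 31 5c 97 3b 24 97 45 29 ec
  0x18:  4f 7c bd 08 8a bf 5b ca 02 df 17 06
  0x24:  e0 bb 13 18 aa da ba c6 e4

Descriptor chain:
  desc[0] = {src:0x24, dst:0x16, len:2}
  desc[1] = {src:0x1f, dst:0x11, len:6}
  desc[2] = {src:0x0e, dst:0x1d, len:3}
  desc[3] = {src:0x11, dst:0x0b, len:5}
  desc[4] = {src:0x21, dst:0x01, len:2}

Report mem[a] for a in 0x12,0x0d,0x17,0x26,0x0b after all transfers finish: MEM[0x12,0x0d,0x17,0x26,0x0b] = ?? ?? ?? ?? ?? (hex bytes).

MEM[0x12,0x0d,0x17,0x26,0x0b] = 02 df bb 13 ca

#0 dst[0x16+2] := {0xe0,0xbb}
#1 dst[0x11+6] := {0xca,0x02,0xdf,0x17,0x06,0xe0}
#2 dst[0x1d+3] := {0x36,0x31,0x5c}
#3 dst[0x0b+5] := {0xca,0x02,0xdf,0x17,0x06}
#4 dst[0x01+2] := {0xdf,0x17}
query mem[0x12]=0x02, mem[0x0d]=0xdf, mem[0x17]=0xbb, mem[0x26]=0x13, mem[0x0b]=0xca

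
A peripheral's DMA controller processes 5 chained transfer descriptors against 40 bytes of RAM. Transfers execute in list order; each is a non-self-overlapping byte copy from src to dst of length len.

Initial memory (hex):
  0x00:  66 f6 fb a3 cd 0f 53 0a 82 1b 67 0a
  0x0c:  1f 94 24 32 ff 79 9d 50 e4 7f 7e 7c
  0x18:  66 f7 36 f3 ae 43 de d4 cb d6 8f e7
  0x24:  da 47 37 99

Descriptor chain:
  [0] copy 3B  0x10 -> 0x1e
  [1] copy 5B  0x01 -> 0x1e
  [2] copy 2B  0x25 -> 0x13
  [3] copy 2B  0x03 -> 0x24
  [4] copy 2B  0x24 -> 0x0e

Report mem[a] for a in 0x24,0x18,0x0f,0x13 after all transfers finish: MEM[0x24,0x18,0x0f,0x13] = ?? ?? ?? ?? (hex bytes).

  after D0: wrote 3B at 0x1e = ff799d
  after D1: wrote 5B at 0x1e = f6fba3cd0f
  after D2: wrote 2B at 0x13 = 4737
  after D3: wrote 2B at 0x24 = a3cd
  after D4: wrote 2B at 0x0e = a3cd
query mem[0x24]=0xa3, mem[0x18]=0x66, mem[0x0f]=0xcd, mem[0x13]=0x47

MEM[0x24,0x18,0x0f,0x13] = a3 66 cd 47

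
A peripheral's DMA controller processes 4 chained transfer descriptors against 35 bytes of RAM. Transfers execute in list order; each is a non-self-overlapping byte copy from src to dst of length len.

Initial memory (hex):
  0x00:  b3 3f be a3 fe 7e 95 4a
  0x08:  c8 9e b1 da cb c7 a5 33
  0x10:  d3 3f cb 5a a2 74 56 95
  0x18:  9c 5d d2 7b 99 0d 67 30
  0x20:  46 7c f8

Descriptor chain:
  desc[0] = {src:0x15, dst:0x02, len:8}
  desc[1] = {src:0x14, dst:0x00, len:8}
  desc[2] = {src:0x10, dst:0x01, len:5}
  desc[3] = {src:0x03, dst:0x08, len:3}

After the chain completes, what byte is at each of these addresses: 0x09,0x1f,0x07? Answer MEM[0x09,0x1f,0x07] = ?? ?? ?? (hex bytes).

  after D0: wrote 8B at 0x02 = 7456959c5dd27b99
  after D1: wrote 8B at 0x00 = a27456959c5dd27b
  after D2: wrote 5B at 0x01 = d33fcb5aa2
  after D3: wrote 3B at 0x08 = cb5aa2
query mem[0x09]=0x5a, mem[0x1f]=0x30, mem[0x07]=0x7b

MEM[0x09,0x1f,0x07] = 5a 30 7b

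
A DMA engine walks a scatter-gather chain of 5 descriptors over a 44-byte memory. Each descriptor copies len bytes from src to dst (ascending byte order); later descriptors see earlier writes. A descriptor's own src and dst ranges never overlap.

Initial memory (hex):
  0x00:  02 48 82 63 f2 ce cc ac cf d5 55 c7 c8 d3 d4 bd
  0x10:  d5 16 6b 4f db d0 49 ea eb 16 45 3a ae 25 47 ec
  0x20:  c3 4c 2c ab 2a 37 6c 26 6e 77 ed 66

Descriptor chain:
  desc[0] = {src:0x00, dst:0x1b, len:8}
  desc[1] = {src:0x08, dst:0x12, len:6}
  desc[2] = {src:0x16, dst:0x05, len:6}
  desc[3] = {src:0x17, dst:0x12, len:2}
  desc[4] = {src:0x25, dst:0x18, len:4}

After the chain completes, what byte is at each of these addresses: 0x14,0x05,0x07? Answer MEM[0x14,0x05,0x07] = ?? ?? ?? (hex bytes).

MEM[0x14,0x05,0x07] = 55 c8 eb

#0 dst[0x1b+8] := {0x02,0x48,0x82,0x63,0xf2,0xce,0xcc,0xac}
#1 dst[0x12+6] := {0xcf,0xd5,0x55,0xc7,0xc8,0xd3}
#2 dst[0x05+6] := {0xc8,0xd3,0xeb,0x16,0x45,0x02}
#3 dst[0x12+2] := {0xd3,0xeb}
#4 dst[0x18+4] := {0x37,0x6c,0x26,0x6e}
query mem[0x14]=0x55, mem[0x05]=0xc8, mem[0x07]=0xeb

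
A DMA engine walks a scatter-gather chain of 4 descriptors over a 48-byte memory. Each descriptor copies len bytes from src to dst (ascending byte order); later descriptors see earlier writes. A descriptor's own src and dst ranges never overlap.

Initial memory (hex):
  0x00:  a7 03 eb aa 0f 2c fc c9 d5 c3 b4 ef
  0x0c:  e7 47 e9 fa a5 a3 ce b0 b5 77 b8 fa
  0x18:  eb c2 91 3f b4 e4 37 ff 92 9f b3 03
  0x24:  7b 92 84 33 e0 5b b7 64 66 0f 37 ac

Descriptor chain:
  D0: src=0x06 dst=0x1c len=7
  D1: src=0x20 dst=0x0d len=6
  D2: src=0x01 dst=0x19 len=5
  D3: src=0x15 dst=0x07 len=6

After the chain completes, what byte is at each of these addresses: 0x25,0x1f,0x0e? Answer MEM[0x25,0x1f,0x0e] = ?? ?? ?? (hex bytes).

D0: mem[0x1c..0x22] <- [fc c9 d5 c3 b4 ef e7]
D1: mem[0x0d..0x12] <- [b4 ef e7 03 7b 92]
D2: mem[0x19..0x1d] <- [03 eb aa 0f 2c]
D3: mem[0x07..0x0c] <- [77 b8 fa eb 03 eb]
query mem[0x25]=0x92, mem[0x1f]=0xc3, mem[0x0e]=0xef

MEM[0x25,0x1f,0x0e] = 92 c3 ef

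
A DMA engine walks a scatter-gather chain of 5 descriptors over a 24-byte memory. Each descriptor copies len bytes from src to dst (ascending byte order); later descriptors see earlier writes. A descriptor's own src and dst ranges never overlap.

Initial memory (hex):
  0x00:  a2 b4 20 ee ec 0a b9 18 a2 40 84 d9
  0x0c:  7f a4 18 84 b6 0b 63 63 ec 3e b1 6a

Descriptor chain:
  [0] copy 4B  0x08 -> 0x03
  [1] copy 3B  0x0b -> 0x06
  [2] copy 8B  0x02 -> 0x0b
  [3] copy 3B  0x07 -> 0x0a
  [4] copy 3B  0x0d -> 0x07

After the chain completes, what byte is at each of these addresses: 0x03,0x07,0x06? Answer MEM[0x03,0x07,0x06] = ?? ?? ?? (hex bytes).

  after D0: wrote 4B at 0x03 = a24084d9
  after D1: wrote 3B at 0x06 = d97fa4
  after D2: wrote 8B at 0x0b = 20a24084d97fa440
  after D3: wrote 3B at 0x0a = 7fa440
  after D4: wrote 3B at 0x07 = 4084d9
query mem[0x03]=0xa2, mem[0x07]=0x40, mem[0x06]=0xd9

MEM[0x03,0x07,0x06] = a2 40 d9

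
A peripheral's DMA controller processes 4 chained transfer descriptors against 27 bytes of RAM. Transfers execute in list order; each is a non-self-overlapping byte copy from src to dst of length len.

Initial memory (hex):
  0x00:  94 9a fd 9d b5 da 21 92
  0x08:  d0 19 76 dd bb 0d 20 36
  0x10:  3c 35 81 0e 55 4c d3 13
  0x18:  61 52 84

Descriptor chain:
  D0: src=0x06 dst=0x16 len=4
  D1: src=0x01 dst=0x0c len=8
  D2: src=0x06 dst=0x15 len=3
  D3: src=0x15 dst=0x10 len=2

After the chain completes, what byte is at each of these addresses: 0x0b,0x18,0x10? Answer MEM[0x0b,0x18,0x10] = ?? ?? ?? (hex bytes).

MEM[0x0b,0x18,0x10] = dd d0 21

D0: mem[0x16..0x19] <- [21 92 d0 19]
D1: mem[0x0c..0x13] <- [9a fd 9d b5 da 21 92 d0]
D2: mem[0x15..0x17] <- [21 92 d0]
D3: mem[0x10..0x11] <- [21 92]
query mem[0x0b]=0xdd, mem[0x18]=0xd0, mem[0x10]=0x21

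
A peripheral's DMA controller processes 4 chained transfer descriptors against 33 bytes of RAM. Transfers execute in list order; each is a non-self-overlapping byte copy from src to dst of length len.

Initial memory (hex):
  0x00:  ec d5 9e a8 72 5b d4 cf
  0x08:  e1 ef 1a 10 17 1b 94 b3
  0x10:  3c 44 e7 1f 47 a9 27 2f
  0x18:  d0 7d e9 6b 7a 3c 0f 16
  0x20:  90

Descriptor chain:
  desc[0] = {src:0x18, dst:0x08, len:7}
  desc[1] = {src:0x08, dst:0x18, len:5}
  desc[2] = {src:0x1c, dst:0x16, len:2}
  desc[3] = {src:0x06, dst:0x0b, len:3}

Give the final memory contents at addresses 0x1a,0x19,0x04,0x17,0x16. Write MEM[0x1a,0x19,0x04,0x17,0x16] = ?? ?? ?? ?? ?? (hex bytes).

MEM[0x1a,0x19,0x04,0x17,0x16] = e9 7d 72 3c 7a

[0] 0x18->0x08 len=7 : d0 7d e9 6b 7a 3c 0f
[1] 0x08->0x18 len=5 : d0 7d e9 6b 7a
[2] 0x1c->0x16 len=2 : 7a 3c
[3] 0x06->0x0b len=3 : d4 cf d0
query mem[0x1a]=0xe9, mem[0x19]=0x7d, mem[0x04]=0x72, mem[0x17]=0x3c, mem[0x16]=0x7a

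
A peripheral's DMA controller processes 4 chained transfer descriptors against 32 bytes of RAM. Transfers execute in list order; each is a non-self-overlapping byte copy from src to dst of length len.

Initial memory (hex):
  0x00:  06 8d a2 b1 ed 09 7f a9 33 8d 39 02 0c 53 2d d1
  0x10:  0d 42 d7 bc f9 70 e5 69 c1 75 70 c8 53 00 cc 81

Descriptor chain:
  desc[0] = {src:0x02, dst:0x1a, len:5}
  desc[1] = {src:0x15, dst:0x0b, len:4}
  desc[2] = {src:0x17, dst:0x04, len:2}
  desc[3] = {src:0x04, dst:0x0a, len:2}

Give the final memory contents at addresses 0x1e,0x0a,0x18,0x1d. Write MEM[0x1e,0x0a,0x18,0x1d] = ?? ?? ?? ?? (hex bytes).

MEM[0x1e,0x0a,0x18,0x1d] = 7f 69 c1 09

[0] 0x02->0x1a len=5 : a2 b1 ed 09 7f
[1] 0x15->0x0b len=4 : 70 e5 69 c1
[2] 0x17->0x04 len=2 : 69 c1
[3] 0x04->0x0a len=2 : 69 c1
query mem[0x1e]=0x7f, mem[0x0a]=0x69, mem[0x18]=0xc1, mem[0x1d]=0x09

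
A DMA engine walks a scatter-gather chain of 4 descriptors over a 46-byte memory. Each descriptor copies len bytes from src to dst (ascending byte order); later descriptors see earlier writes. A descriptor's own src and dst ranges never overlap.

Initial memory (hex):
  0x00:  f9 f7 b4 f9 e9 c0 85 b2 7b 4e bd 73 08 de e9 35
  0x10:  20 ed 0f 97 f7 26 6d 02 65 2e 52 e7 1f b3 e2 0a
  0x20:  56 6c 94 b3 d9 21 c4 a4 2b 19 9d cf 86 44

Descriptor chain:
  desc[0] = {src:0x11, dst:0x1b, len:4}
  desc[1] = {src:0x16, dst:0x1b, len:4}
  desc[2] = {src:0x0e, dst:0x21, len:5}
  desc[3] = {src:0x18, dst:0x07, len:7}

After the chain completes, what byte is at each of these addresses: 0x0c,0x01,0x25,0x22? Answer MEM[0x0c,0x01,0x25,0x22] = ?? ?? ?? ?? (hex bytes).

MEM[0x0c,0x01,0x25,0x22] = 65 f7 0f 35

#0 dst[0x1b+4] := {0xed,0x0f,0x97,0xf7}
#1 dst[0x1b+4] := {0x6d,0x02,0x65,0x2e}
#2 dst[0x21+5] := {0xe9,0x35,0x20,0xed,0x0f}
#3 dst[0x07+7] := {0x65,0x2e,0x52,0x6d,0x02,0x65,0x2e}
query mem[0x0c]=0x65, mem[0x01]=0xf7, mem[0x25]=0x0f, mem[0x22]=0x35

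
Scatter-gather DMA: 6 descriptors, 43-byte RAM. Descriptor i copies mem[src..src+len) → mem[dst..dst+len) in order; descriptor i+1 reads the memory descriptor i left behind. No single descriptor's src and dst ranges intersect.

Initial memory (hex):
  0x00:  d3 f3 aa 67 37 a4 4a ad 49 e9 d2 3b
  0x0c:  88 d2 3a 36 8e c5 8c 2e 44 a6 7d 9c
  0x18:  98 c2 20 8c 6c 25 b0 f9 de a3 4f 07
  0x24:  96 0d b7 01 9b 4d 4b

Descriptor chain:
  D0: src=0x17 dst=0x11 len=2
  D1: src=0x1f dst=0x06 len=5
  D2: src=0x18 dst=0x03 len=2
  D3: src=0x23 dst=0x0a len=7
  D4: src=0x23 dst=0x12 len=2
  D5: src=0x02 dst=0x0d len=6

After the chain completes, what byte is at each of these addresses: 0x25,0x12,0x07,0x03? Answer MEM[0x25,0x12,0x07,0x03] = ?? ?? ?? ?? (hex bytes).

D0: mem[0x11..0x12] <- [9c 98]
D1: mem[0x06..0x0a] <- [f9 de a3 4f 07]
D2: mem[0x03..0x04] <- [98 c2]
D3: mem[0x0a..0x10] <- [07 96 0d b7 01 9b 4d]
D4: mem[0x12..0x13] <- [07 96]
D5: mem[0x0d..0x12] <- [aa 98 c2 a4 f9 de]
query mem[0x25]=0x0d, mem[0x12]=0xde, mem[0x07]=0xde, mem[0x03]=0x98

MEM[0x25,0x12,0x07,0x03] = 0d de de 98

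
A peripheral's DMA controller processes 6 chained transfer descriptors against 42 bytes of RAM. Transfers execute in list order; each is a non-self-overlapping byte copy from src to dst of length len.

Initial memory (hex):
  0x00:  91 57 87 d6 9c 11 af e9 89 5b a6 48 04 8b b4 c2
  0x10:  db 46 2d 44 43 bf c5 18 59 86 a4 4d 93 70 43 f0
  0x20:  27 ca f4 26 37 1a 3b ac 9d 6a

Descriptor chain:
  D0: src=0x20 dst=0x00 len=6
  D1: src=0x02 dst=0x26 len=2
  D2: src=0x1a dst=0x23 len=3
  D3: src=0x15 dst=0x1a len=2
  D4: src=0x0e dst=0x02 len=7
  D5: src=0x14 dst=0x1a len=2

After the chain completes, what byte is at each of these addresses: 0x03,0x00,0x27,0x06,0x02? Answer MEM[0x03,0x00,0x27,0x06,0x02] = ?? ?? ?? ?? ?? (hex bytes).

  after D0: wrote 6B at 0x00 = 27caf426371a
  after D1: wrote 2B at 0x26 = f426
  after D2: wrote 3B at 0x23 = a44d93
  after D3: wrote 2B at 0x1a = bfc5
  after D4: wrote 7B at 0x02 = b4c2db462d4443
  after D5: wrote 2B at 0x1a = 43bf
query mem[0x03]=0xc2, mem[0x00]=0x27, mem[0x27]=0x26, mem[0x06]=0x2d, mem[0x02]=0xb4

MEM[0x03,0x00,0x27,0x06,0x02] = c2 27 26 2d b4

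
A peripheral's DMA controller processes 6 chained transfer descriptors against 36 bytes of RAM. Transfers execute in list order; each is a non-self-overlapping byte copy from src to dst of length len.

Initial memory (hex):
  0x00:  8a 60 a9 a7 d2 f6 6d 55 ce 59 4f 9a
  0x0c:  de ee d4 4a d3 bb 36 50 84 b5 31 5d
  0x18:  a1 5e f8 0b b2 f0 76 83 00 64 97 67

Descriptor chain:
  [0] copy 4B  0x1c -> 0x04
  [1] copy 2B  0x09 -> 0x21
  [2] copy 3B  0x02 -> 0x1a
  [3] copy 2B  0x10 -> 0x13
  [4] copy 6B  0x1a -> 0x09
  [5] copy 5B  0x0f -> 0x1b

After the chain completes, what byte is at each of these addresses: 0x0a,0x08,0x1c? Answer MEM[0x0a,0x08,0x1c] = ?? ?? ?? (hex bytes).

MEM[0x0a,0x08,0x1c] = a7 ce d3

#0 dst[0x04+4] := {0xb2,0xf0,0x76,0x83}
#1 dst[0x21+2] := {0x59,0x4f}
#2 dst[0x1a+3] := {0xa9,0xa7,0xb2}
#3 dst[0x13+2] := {0xd3,0xbb}
#4 dst[0x09+6] := {0xa9,0xa7,0xb2,0xf0,0x76,0x83}
#5 dst[0x1b+5] := {0x4a,0xd3,0xbb,0x36,0xd3}
query mem[0x0a]=0xa7, mem[0x08]=0xce, mem[0x1c]=0xd3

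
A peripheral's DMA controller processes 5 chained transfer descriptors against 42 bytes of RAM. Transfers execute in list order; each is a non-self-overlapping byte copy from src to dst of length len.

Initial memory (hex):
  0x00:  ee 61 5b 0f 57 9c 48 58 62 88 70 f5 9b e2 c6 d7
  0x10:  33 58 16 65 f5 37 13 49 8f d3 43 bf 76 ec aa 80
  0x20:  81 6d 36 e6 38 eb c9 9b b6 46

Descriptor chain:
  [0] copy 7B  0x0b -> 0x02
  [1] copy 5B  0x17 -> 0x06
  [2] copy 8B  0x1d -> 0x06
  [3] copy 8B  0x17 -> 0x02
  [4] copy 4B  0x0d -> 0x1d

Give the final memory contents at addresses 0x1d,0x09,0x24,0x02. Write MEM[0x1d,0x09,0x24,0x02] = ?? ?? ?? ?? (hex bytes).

  after D0: wrote 7B at 0x02 = f59be2c6d73358
  after D1: wrote 5B at 0x06 = 498fd343bf
  after D2: wrote 8B at 0x06 = ecaa80816d36e638
  after D3: wrote 8B at 0x02 = 498fd343bf76ecaa
  after D4: wrote 4B at 0x1d = 38c6d733
query mem[0x1d]=0x38, mem[0x09]=0xaa, mem[0x24]=0x38, mem[0x02]=0x49

MEM[0x1d,0x09,0x24,0x02] = 38 aa 38 49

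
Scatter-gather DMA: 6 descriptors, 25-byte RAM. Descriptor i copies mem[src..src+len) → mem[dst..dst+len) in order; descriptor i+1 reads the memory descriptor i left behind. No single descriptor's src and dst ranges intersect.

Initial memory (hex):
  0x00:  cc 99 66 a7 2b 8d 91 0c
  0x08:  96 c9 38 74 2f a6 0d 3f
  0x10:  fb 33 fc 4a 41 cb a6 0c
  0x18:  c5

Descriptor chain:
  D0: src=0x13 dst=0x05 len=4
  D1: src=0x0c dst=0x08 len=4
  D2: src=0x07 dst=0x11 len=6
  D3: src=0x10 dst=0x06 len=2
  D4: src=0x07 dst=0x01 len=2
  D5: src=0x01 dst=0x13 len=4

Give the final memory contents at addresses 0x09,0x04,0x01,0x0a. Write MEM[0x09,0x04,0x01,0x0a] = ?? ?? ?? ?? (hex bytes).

MEM[0x09,0x04,0x01,0x0a] = a6 2b cb 0d

#0 dst[0x05+4] := {0x4a,0x41,0xcb,0xa6}
#1 dst[0x08+4] := {0x2f,0xa6,0x0d,0x3f}
#2 dst[0x11+6] := {0xcb,0x2f,0xa6,0x0d,0x3f,0x2f}
#3 dst[0x06+2] := {0xfb,0xcb}
#4 dst[0x01+2] := {0xcb,0x2f}
#5 dst[0x13+4] := {0xcb,0x2f,0xa7,0x2b}
query mem[0x09]=0xa6, mem[0x04]=0x2b, mem[0x01]=0xcb, mem[0x0a]=0x0d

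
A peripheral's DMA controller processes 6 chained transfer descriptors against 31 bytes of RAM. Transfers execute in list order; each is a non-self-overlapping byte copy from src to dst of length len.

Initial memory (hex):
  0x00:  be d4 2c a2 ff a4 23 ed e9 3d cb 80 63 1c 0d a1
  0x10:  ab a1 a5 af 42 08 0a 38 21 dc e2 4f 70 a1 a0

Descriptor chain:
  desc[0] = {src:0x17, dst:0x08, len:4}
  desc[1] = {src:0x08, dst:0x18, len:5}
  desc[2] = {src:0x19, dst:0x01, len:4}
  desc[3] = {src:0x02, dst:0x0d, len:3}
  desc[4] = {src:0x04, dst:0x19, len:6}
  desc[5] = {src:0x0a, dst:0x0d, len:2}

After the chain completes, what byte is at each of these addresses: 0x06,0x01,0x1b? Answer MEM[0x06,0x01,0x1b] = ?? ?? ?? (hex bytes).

MEM[0x06,0x01,0x1b] = 23 21 23

#0 dst[0x08+4] := {0x38,0x21,0xdc,0xe2}
#1 dst[0x18+5] := {0x38,0x21,0xdc,0xe2,0x63}
#2 dst[0x01+4] := {0x21,0xdc,0xe2,0x63}
#3 dst[0x0d+3] := {0xdc,0xe2,0x63}
#4 dst[0x19+6] := {0x63,0xa4,0x23,0xed,0x38,0x21}
#5 dst[0x0d+2] := {0xdc,0xe2}
query mem[0x06]=0x23, mem[0x01]=0x21, mem[0x1b]=0x23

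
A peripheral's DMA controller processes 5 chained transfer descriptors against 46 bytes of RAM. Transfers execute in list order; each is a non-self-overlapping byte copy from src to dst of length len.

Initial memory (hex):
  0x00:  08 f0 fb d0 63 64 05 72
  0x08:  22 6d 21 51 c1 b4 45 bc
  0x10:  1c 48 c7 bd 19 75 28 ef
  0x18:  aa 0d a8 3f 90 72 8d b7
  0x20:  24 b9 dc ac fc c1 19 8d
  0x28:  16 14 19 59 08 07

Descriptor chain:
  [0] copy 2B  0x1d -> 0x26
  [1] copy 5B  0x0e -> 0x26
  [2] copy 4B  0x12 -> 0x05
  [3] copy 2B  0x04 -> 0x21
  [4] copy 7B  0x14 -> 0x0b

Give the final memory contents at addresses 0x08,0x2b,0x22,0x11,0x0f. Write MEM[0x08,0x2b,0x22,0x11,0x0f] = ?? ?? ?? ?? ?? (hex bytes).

D0: mem[0x26..0x27] <- [72 8d]
D1: mem[0x26..0x2a] <- [45 bc 1c 48 c7]
D2: mem[0x05..0x08] <- [c7 bd 19 75]
D3: mem[0x21..0x22] <- [63 c7]
D4: mem[0x0b..0x11] <- [19 75 28 ef aa 0d a8]
query mem[0x08]=0x75, mem[0x2b]=0x59, mem[0x22]=0xc7, mem[0x11]=0xa8, mem[0x0f]=0xaa

MEM[0x08,0x2b,0x22,0x11,0x0f] = 75 59 c7 a8 aa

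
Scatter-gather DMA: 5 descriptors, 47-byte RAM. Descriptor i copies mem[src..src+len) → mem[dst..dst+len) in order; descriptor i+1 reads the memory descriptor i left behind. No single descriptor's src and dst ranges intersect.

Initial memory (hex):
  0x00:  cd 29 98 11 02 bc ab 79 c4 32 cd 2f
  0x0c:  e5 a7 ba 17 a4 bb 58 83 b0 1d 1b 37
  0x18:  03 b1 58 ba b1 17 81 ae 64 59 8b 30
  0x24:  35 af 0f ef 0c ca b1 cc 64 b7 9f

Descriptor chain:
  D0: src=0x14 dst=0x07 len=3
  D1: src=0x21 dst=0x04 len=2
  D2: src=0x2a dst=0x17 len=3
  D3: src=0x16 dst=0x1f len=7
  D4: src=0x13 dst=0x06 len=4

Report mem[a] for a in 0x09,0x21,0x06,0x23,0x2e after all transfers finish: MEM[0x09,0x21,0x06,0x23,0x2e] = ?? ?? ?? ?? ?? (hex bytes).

#0 dst[0x07+3] := {0xb0,0x1d,0x1b}
#1 dst[0x04+2] := {0x59,0x8b}
#2 dst[0x17+3] := {0xb1,0xcc,0x64}
#3 dst[0x1f+7] := {0x1b,0xb1,0xcc,0x64,0x58,0xba,0xb1}
#4 dst[0x06+4] := {0x83,0xb0,0x1d,0x1b}
query mem[0x09]=0x1b, mem[0x21]=0xcc, mem[0x06]=0x83, mem[0x23]=0x58, mem[0x2e]=0x9f

MEM[0x09,0x21,0x06,0x23,0x2e] = 1b cc 83 58 9f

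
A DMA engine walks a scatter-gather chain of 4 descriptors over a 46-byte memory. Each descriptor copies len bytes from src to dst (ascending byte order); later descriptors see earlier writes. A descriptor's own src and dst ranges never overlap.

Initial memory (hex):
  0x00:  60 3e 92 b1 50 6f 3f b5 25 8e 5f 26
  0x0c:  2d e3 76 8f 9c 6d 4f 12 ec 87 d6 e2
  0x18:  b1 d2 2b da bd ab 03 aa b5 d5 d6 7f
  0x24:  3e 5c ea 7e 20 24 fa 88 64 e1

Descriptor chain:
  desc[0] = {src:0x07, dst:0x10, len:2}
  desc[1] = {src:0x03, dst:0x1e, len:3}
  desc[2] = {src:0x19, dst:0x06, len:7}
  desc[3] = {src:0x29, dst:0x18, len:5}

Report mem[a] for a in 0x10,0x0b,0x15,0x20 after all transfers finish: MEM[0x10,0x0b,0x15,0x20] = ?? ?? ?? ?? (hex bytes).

MEM[0x10,0x0b,0x15,0x20] = b5 b1 87 6f

[0] 0x07->0x10 len=2 : b5 25
[1] 0x03->0x1e len=3 : b1 50 6f
[2] 0x19->0x06 len=7 : d2 2b da bd ab b1 50
[3] 0x29->0x18 len=5 : 24 fa 88 64 e1
query mem[0x10]=0xb5, mem[0x0b]=0xb1, mem[0x15]=0x87, mem[0x20]=0x6f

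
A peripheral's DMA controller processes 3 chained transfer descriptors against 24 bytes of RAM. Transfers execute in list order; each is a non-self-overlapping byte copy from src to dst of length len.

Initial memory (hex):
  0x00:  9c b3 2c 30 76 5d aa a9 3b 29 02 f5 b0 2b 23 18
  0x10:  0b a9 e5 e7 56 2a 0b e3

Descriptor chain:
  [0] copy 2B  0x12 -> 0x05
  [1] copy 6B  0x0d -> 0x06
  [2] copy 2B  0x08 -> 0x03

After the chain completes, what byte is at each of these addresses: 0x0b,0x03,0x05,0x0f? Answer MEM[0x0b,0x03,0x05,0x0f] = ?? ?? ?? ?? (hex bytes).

D0: mem[0x05..0x06] <- [e5 e7]
D1: mem[0x06..0x0b] <- [2b 23 18 0b a9 e5]
D2: mem[0x03..0x04] <- [18 0b]
query mem[0x0b]=0xe5, mem[0x03]=0x18, mem[0x05]=0xe5, mem[0x0f]=0x18

MEM[0x0b,0x03,0x05,0x0f] = e5 18 e5 18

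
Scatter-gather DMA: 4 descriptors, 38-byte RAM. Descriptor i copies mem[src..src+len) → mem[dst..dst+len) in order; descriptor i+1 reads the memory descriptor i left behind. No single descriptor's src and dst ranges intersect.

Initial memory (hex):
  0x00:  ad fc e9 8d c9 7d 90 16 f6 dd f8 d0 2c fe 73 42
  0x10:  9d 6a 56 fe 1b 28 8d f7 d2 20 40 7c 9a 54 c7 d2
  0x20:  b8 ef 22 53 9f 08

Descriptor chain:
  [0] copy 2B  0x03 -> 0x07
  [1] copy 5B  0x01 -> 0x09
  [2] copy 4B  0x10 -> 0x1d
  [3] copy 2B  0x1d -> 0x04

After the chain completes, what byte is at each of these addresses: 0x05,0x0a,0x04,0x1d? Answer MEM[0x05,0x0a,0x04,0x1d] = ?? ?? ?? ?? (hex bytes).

MEM[0x05,0x0a,0x04,0x1d] = 6a e9 9d 9d

[0] 0x03->0x07 len=2 : 8d c9
[1] 0x01->0x09 len=5 : fc e9 8d c9 7d
[2] 0x10->0x1d len=4 : 9d 6a 56 fe
[3] 0x1d->0x04 len=2 : 9d 6a
query mem[0x05]=0x6a, mem[0x0a]=0xe9, mem[0x04]=0x9d, mem[0x1d]=0x9d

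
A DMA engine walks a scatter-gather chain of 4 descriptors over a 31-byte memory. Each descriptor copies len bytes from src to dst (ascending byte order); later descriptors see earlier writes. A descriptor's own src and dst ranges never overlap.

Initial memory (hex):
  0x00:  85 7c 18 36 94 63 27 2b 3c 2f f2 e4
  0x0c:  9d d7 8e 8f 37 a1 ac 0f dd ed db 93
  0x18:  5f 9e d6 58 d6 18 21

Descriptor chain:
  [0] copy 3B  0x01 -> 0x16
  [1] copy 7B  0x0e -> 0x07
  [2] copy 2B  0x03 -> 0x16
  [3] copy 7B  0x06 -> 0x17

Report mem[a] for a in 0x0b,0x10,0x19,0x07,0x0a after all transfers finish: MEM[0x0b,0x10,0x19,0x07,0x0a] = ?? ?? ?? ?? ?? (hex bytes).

[0] 0x01->0x16 len=3 : 7c 18 36
[1] 0x0e->0x07 len=7 : 8e 8f 37 a1 ac 0f dd
[2] 0x03->0x16 len=2 : 36 94
[3] 0x06->0x17 len=7 : 27 8e 8f 37 a1 ac 0f
query mem[0x0b]=0xac, mem[0x10]=0x37, mem[0x19]=0x8f, mem[0x07]=0x8e, mem[0x0a]=0xa1

MEM[0x0b,0x10,0x19,0x07,0x0a] = ac 37 8f 8e a1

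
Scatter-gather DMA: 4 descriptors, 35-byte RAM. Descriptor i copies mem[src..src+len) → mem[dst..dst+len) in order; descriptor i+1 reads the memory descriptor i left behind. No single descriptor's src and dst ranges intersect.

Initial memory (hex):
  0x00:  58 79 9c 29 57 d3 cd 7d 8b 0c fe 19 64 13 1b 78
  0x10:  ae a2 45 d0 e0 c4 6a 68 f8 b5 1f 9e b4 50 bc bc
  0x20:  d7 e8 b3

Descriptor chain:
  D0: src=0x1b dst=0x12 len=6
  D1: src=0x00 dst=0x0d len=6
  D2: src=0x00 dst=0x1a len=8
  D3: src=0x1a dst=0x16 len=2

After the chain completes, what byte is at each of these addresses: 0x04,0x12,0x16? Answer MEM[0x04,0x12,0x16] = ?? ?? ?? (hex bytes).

MEM[0x04,0x12,0x16] = 57 d3 58

  after D0: wrote 6B at 0x12 = 9eb450bcbcd7
  after D1: wrote 6B at 0x0d = 58799c2957d3
  after D2: wrote 8B at 0x1a = 58799c2957d3cd7d
  after D3: wrote 2B at 0x16 = 5879
query mem[0x04]=0x57, mem[0x12]=0xd3, mem[0x16]=0x58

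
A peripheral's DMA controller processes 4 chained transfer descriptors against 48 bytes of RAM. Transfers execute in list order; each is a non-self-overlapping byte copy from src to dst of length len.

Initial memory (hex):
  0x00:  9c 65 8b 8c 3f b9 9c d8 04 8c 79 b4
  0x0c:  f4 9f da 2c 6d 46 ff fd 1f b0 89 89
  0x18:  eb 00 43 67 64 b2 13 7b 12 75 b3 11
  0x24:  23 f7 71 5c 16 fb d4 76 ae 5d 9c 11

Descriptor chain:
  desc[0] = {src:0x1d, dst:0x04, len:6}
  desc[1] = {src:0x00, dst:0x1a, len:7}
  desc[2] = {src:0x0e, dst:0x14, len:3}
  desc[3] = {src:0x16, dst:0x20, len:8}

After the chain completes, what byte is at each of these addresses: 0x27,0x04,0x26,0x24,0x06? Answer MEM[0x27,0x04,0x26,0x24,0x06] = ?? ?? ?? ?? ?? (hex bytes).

MEM[0x27,0x04,0x26,0x24,0x06] = 8c b2 8b 9c 7b

D0: mem[0x04..0x09] <- [b2 13 7b 12 75 b3]
D1: mem[0x1a..0x20] <- [9c 65 8b 8c b2 13 7b]
D2: mem[0x14..0x16] <- [da 2c 6d]
D3: mem[0x20..0x27] <- [6d 89 eb 00 9c 65 8b 8c]
query mem[0x27]=0x8c, mem[0x04]=0xb2, mem[0x26]=0x8b, mem[0x24]=0x9c, mem[0x06]=0x7b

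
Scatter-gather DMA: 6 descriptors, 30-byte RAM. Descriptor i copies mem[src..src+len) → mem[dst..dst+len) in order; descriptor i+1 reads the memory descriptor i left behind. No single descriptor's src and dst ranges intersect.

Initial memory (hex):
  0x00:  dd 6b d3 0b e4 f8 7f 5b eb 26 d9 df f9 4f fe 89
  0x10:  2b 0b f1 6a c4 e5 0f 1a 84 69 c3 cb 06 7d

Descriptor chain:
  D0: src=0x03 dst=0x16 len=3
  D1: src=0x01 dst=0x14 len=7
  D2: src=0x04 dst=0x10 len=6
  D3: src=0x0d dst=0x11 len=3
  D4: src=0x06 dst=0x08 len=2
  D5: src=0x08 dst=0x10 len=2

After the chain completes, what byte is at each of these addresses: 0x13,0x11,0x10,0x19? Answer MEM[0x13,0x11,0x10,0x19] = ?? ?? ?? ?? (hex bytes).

MEM[0x13,0x11,0x10,0x19] = 89 5b 7f 7f

D0: mem[0x16..0x18] <- [0b e4 f8]
D1: mem[0x14..0x1a] <- [6b d3 0b e4 f8 7f 5b]
D2: mem[0x10..0x15] <- [e4 f8 7f 5b eb 26]
D3: mem[0x11..0x13] <- [4f fe 89]
D4: mem[0x08..0x09] <- [7f 5b]
D5: mem[0x10..0x11] <- [7f 5b]
query mem[0x13]=0x89, mem[0x11]=0x5b, mem[0x10]=0x7f, mem[0x19]=0x7f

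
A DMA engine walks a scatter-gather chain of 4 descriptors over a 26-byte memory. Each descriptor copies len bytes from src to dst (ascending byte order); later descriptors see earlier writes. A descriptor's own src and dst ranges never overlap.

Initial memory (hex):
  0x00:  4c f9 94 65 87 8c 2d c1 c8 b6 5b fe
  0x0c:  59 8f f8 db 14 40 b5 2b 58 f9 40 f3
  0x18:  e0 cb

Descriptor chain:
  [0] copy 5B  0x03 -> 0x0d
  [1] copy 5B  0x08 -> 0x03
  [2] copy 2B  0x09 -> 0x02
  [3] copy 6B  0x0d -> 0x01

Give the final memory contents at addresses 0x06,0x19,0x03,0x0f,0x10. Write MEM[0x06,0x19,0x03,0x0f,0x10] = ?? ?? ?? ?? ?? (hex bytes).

  after D0: wrote 5B at 0x0d = 65878c2dc1
  after D1: wrote 5B at 0x03 = c8b65bfe59
  after D2: wrote 2B at 0x02 = b65b
  after D3: wrote 6B at 0x01 = 65878c2dc1b5
query mem[0x06]=0xb5, mem[0x19]=0xcb, mem[0x03]=0x8c, mem[0x0f]=0x8c, mem[0x10]=0x2d

MEM[0x06,0x19,0x03,0x0f,0x10] = b5 cb 8c 8c 2d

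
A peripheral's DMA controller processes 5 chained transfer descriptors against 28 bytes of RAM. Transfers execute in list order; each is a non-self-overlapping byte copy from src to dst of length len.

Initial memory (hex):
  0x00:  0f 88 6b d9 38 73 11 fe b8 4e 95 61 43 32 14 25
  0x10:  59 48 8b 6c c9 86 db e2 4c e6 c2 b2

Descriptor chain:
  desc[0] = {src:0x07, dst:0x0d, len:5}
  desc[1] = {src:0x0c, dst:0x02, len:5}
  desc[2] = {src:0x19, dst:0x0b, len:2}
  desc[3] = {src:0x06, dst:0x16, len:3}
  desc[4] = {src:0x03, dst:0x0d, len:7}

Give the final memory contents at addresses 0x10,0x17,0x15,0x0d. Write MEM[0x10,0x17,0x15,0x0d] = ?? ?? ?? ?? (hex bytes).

MEM[0x10,0x17,0x15,0x0d] = 95 fe 86 fe

  after D0: wrote 5B at 0x0d = feb84e9561
  after D1: wrote 5B at 0x02 = 43feb84e95
  after D2: wrote 2B at 0x0b = e6c2
  after D3: wrote 3B at 0x16 = 95feb8
  after D4: wrote 7B at 0x0d = feb84e95feb84e
query mem[0x10]=0x95, mem[0x17]=0xfe, mem[0x15]=0x86, mem[0x0d]=0xfe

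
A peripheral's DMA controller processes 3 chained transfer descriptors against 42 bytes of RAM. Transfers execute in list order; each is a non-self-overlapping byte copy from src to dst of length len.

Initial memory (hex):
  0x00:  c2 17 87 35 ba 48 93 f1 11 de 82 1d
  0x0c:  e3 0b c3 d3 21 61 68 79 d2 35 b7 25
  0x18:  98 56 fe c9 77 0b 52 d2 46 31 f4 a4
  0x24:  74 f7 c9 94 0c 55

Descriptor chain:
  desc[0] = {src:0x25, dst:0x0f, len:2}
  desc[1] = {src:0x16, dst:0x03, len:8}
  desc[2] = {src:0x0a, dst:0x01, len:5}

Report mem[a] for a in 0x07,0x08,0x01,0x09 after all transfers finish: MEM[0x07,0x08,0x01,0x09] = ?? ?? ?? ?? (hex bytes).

#0 dst[0x0f+2] := {0xf7,0xc9}
#1 dst[0x03+8] := {0xb7,0x25,0x98,0x56,0xfe,0xc9,0x77,0x0b}
#2 dst[0x01+5] := {0x0b,0x1d,0xe3,0x0b,0xc3}
query mem[0x07]=0xfe, mem[0x08]=0xc9, mem[0x01]=0x0b, mem[0x09]=0x77

MEM[0x07,0x08,0x01,0x09] = fe c9 0b 77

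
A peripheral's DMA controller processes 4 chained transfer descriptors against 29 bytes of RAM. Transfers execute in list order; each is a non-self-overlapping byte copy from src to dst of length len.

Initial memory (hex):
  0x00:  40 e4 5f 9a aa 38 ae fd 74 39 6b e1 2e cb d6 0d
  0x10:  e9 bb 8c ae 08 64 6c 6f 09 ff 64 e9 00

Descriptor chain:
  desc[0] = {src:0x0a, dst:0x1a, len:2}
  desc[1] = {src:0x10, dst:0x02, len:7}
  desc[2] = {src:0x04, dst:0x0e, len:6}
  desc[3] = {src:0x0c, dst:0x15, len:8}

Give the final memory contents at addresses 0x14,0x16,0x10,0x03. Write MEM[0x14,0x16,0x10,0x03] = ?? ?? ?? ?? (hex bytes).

MEM[0x14,0x16,0x10,0x03] = 08 cb 08 bb

#0 dst[0x1a+2] := {0x6b,0xe1}
#1 dst[0x02+7] := {0xe9,0xbb,0x8c,0xae,0x08,0x64,0x6c}
#2 dst[0x0e+6] := {0x8c,0xae,0x08,0x64,0x6c,0x39}
#3 dst[0x15+8] := {0x2e,0xcb,0x8c,0xae,0x08,0x64,0x6c,0x39}
query mem[0x14]=0x08, mem[0x16]=0xcb, mem[0x10]=0x08, mem[0x03]=0xbb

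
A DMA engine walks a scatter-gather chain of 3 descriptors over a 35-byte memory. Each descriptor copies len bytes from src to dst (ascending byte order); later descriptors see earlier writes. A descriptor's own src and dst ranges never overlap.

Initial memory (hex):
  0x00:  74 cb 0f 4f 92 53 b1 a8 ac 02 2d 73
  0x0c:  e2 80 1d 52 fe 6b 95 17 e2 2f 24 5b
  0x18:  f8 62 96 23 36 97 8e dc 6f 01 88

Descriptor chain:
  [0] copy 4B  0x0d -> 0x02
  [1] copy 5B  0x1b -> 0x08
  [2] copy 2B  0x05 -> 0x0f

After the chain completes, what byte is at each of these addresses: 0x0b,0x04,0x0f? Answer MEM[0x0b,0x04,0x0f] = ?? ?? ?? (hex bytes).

MEM[0x0b,0x04,0x0f] = 8e 52 fe

  after D0: wrote 4B at 0x02 = 801d52fe
  after D1: wrote 5B at 0x08 = 2336978edc
  after D2: wrote 2B at 0x0f = feb1
query mem[0x0b]=0x8e, mem[0x04]=0x52, mem[0x0f]=0xfe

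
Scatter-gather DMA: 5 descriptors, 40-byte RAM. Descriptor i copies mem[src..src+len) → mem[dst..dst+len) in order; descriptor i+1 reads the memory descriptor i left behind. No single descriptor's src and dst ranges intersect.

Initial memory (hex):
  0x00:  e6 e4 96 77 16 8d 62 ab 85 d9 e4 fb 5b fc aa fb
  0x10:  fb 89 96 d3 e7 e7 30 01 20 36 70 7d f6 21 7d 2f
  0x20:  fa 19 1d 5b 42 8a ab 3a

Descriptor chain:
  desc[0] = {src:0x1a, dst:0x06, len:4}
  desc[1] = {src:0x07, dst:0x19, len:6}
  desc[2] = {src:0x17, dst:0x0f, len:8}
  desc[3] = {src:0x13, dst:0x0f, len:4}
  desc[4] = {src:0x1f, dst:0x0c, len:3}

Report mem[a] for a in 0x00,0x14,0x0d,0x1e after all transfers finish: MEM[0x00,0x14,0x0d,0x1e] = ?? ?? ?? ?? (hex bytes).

MEM[0x00,0x14,0x0d,0x1e] = e6 e4 fa 5b

#0 dst[0x06+4] := {0x70,0x7d,0xf6,0x21}
#1 dst[0x19+6] := {0x7d,0xf6,0x21,0xe4,0xfb,0x5b}
#2 dst[0x0f+8] := {0x01,0x20,0x7d,0xf6,0x21,0xe4,0xfb,0x5b}
#3 dst[0x0f+4] := {0x21,0xe4,0xfb,0x5b}
#4 dst[0x0c+3] := {0x2f,0xfa,0x19}
query mem[0x00]=0xe6, mem[0x14]=0xe4, mem[0x0d]=0xfa, mem[0x1e]=0x5b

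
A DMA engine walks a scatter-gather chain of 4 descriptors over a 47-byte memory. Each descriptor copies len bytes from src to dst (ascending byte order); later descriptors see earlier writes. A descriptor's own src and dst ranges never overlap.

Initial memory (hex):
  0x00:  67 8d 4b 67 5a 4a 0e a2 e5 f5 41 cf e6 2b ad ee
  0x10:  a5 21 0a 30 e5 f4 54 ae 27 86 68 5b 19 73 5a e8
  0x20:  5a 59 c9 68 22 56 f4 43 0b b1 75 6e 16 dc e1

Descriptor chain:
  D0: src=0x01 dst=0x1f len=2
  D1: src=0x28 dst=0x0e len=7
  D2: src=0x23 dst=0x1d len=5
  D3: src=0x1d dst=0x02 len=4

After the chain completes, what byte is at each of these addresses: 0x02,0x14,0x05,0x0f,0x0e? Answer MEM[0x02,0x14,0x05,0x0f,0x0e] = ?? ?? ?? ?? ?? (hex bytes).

MEM[0x02,0x14,0x05,0x0f,0x0e] = 68 e1 f4 b1 0b

#0 dst[0x1f+2] := {0x8d,0x4b}
#1 dst[0x0e+7] := {0x0b,0xb1,0x75,0x6e,0x16,0xdc,0xe1}
#2 dst[0x1d+5] := {0x68,0x22,0x56,0xf4,0x43}
#3 dst[0x02+4] := {0x68,0x22,0x56,0xf4}
query mem[0x02]=0x68, mem[0x14]=0xe1, mem[0x05]=0xf4, mem[0x0f]=0xb1, mem[0x0e]=0x0b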